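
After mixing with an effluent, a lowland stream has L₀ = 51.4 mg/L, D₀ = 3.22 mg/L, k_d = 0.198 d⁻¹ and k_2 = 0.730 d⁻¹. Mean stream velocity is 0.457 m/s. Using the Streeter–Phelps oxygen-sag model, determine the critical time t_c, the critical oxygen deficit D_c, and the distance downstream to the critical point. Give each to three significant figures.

t_c ≈ 2.11 d; D_c ≈ 9.19 mg/L; x_c ≈ 83.2 km

With k_2/k_d = 3.687 and 1 − D₀(k_2−k_d)/(k_d L₀) = 0.8317,
t_c = ln(3.687 × 0.8317) / (0.730 − 0.198) = ln(3.066) / 0.5320 = 1.120/0.5320 = 2.106 d.
L(t_c) = L₀ e^(−k_d t_c) = 51.4 × 0.6590 = 33.87 mg/L, and at the critical point k_2 D_c = k_d L, so D_c = (0.198/0.730) × 33.87 = 9.188 mg/L.
x_c = v t_c = 0.457 m/s × 2.106 d × 86400 s/d = 83160 m ≈ 83.2 km.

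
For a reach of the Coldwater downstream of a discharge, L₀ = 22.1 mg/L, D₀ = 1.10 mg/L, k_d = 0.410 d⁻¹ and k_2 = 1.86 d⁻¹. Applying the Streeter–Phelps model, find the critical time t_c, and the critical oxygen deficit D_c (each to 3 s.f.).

t_c ≈ 0.909 d; D_c ≈ 3.36 mg/L

At the critical point dD/dt = 0, so k_d L₀ e^(−k_d t) = k_2 D. Substituting D(t) from the Streeter–Phelps equation and solving for t gives
t_c = ln[(k_2/k_d)(1 − D₀(k_2−k_d)/(k_d L₀))] / (k_2−k_d).
Here k_2−k_d = 1.450 d⁻¹ and 1 − D₀(k_2−k_d)/(k_d L₀) = 1 − 1.10×1.450/(0.410×22.1) = 0.8240, so
t_c = ln(4.537 × 0.8240) / 1.450 = 1.319 / 1.450 = 0.9093 d.
D_c = (k_d/k_2) L₀ e^(−k_d t_c) = (0.410/1.86) × 22.1 × e^(−0.410×0.9093) = 0.2204 × 22.1 × 0.6888 = 3.355 mg/L.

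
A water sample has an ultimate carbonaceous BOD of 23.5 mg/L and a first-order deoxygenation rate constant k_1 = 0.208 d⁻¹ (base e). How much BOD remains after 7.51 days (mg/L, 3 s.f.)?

L ≈ 4.93 mg/L

L_t = L₀ e^(−k_1 t) = 23.5 × e^(−0.208×7.51) = 23.5 × 0.2097 = 4.928 mg/L.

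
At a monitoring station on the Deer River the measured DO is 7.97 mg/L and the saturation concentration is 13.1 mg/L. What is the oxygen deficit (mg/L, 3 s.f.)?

D = C_s − C = 13.1 − 7.97 = 5.13 mg/L.

D ≈ 5.13 mg/L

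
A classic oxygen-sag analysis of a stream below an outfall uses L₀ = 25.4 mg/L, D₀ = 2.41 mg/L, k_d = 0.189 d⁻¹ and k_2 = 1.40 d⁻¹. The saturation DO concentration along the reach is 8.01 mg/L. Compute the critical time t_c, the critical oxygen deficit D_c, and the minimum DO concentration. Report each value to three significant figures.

t_c ≈ 0.880 d; D_c ≈ 2.90 mg/L; min DO ≈ 5.11 mg/L

With k_2/k_d = 7.407 and 1 − D₀(k_2−k_d)/(k_d L₀) = 0.3921,
t_c = ln(7.407 × 0.3921) / (1.40 − 0.189) = ln(2.904) / 1.211 = 1.066/1.211 = 0.8804 d.
D_c = (k_d/k_2) L₀ e^(−k_d t_c) = (0.189/1.40) × 25.4 × e^(−0.189×0.8804) = 0.1350 × 25.4 × 0.8467 = 2.903 mg/L.
Minimum DO = C_s − D_c = 8.01 − 2.903 = 5.107 mg/L.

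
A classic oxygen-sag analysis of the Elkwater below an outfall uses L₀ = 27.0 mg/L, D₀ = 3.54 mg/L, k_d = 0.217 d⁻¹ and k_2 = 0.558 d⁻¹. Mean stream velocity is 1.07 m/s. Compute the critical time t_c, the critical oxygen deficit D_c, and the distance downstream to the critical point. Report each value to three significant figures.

t_c ≈ 2.09 d; D_c ≈ 6.67 mg/L; x_c ≈ 194 km

t_c = [1/(k_2−k_d)] ln[(k_2/k_d)(1 − D₀(k_2−k_d)/(k_d L₀))]
= [1/(0.558−0.217)] ln[(0.558/0.217)(1 − 3.54×0.3410/(0.217×27.0))]
= (1/0.3410) ln[2.571 × 0.7940] = 2.933 × ln(2.042) = 2.933 × 0.7137 = 2.093 d.
L(t_c) = L₀ e^(−k_d t_c) = 27.0 × 0.6350 = 17.14 mg/L, and at the critical point k_2 D_c = k_d L, so D_c = (0.217/0.558) × 17.14 = 6.667 mg/L.
x_c = v t_c = 1.07 m/s × 2.093 d × 86400 s/d = 193500 m ≈ 194 km.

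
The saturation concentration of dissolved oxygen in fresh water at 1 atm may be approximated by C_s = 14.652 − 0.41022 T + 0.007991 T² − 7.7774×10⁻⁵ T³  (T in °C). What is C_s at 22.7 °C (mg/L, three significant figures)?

C_s = 14.652 − 0.41022×22.7 + 0.007991×22.7² − 7.7774×10⁻⁵×22.7³ = 8.548 mg/L.

C_s ≈ 8.55 mg/L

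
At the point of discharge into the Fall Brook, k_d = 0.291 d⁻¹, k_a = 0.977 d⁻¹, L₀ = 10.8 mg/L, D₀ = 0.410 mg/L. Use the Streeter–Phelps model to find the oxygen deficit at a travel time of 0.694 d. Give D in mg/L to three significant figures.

D ≈ 1.63 mg/L

k_d L₀/(k_a−k_d) = 0.291×10.8/(0.977−0.291) = 3.143/0.6860 = 4.581 mg/L.
e^(−k_d t) = e^(−0.291×0.6940) = 0.8171; e^(−k_a t) = e^(−0.977×0.6940) = 0.5076.
D = 4.581 × (0.8171 − 0.5076) + 0.410 × 0.5076 = 1.418 + 0.2081 = 1.626 mg/L.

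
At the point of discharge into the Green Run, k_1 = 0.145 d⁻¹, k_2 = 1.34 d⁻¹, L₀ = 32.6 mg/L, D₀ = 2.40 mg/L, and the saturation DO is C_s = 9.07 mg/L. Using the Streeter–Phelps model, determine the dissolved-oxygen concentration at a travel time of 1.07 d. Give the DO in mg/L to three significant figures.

k_1 L₀/(k_2−k_1) = 0.145×32.6/(1.34−0.145) = 4.727/1.195 = 3.956 mg/L.
e^(−k_1 t) = e^(−0.145×1.070) = 0.8563; e^(−k_2 t) = e^(−1.34×1.070) = 0.2384.
D = 3.956 × (0.8563 − 0.2384) + 2.40 × 0.2384 = 2.444 + 0.5722 = 3.016 mg/L.
DO = C_s − D = 9.07 − 3.016 = 6.054 mg/L.

DO ≈ 6.05 mg/L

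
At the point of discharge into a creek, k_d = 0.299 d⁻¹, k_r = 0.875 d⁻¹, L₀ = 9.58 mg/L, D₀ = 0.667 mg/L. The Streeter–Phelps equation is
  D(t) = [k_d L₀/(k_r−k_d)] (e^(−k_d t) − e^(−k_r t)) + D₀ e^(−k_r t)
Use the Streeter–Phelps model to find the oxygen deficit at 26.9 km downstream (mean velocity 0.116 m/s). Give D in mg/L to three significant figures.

Travel time t = x/v = 26.9 km / (0.116 m/s) = 26900 m / 0.116 m/s = 231900 s = 2.684 d.
k_d L₀/(k_r−k_d) = 0.299×9.58/(0.875−0.299) = 2.864/0.5760 = 4.973 mg/L.
e^(−k_d t) = e^(−0.299×2.684) = 0.4482; e^(−k_r t) = e^(−0.875×2.684) = 0.09551.
D = 4.973 × (0.4482 − 0.09551) + 0.667 × 0.09551 = 1.754 + 0.06371 = 1.818 mg/L.

D ≈ 1.82 mg/L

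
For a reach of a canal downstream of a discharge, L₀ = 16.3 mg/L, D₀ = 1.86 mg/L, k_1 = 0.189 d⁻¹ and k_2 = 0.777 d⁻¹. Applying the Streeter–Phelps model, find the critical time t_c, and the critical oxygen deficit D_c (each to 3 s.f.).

t_c = [1/(k_2−k_1)] ln[(k_2/k_1)(1 − D₀(k_2−k_1)/(k_1 L₀))]
= [1/(0.777−0.189)] ln[(0.777/0.189)(1 − 1.86×0.5880/(0.189×16.3))]
= (1/0.5880) ln[4.111 × 0.6450] = 1.701 × ln(2.652) = 1.701 × 0.9752 = 1.658 d.
D_c = (k_1/k_2) L₀ e^(−k_1 t_c) = (0.189/0.777) × 16.3 × e^(−0.189×1.658) = 0.2432 × 16.3 × 0.7309 = 2.898 mg/L.

t_c ≈ 1.66 d; D_c ≈ 2.90 mg/L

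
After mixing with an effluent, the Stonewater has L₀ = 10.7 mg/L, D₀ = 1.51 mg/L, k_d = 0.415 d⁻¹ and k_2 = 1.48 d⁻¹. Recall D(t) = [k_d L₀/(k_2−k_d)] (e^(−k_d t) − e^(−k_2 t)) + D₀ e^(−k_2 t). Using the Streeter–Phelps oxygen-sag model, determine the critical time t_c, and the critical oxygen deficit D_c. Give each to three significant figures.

t_c ≈ 0.772 d; D_c ≈ 2.18 mg/L

At the critical point dD/dt = 0, so k_d L₀ e^(−k_d t) = k_2 D. Substituting D(t) from the Streeter–Phelps equation and solving for t gives
t_c = ln[(k_2/k_d)(1 − D₀(k_2−k_d)/(k_d L₀))] / (k_2−k_d).
Here k_2−k_d = 1.065 d⁻¹ and 1 − D₀(k_2−k_d)/(k_d L₀) = 1 − 1.51×1.065/(0.415×10.7) = 0.6378, so
t_c = ln(3.566 × 0.6378) / 1.065 = 0.8219 / 1.065 = 0.7717 d.
L(t_c) = L₀ e^(−k_d t_c) = 10.7 × 0.7260 = 7.768 mg/L, and at the critical point k_2 D_c = k_d L, so D_c = (0.415/1.48) × 7.768 = 2.178 mg/L.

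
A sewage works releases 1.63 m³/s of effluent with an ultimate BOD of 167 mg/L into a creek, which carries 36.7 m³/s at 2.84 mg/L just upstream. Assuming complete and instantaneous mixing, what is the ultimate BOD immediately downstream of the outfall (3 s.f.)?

9.82 mg/L

Flow-weighted mixing: C = (Q_r C_r + Q_w C_w)/(Q_r + Q_w)
= (36.7×2.84 + 1.63×167)/(36.7 + 1.63) = 376.4/38.33 = 9.821 mg/L.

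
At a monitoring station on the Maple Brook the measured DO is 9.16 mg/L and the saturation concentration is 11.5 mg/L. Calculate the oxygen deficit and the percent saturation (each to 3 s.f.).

D ≈ 2.34 mg/L; 79.7 % saturation

D = C_s − C = 11.5 − 9.16 = 2.34 mg/L.
% saturation = 9.16/11.5 × 100 = 79.7 %.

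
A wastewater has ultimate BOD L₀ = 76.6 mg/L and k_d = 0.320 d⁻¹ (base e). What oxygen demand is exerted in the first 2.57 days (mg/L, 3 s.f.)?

y ≈ 42.9 mg/L

y_t = L₀(1 − e^(−k_d t)) = 76.6 × (1 − e^(−0.320×2.57))
= 76.6 × (1 − 0.4394) = 76.6 × 0.5606 = 42.94 mg/L.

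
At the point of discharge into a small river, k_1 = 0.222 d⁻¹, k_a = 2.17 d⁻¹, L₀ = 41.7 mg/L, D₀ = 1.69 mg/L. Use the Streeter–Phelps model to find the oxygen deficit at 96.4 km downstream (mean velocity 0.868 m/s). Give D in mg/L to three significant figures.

D ≈ 3.38 mg/L

Travel time t = x/v = 96.4 km / (0.868 m/s) = 96400 m / 0.868 m/s = 111100 s = 1.285 d.
k_1 L₀/(k_a−k_1) = 0.222×41.7/(2.17−0.222) = 9.257/1.948 = 4.752 mg/L.
e^(−k_1 t) = e^(−0.222×1.285) = 0.7517; e^(−k_a t) = e^(−2.17×1.285) = 0.06146.
D = 4.752 × (0.7517 − 0.06146) + 1.69 × 0.06146 = 3.280 + 0.1039 = 3.384 mg/L.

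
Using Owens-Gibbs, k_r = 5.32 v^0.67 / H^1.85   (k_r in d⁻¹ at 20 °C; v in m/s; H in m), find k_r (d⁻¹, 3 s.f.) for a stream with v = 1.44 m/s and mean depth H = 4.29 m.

k_r ≈ 0.459 d⁻¹

k_r = 5.32 × 1.44^0.67 / 4.29^1.85 = 5.32 × 1.277 / 14.79 = 0.4592 d⁻¹.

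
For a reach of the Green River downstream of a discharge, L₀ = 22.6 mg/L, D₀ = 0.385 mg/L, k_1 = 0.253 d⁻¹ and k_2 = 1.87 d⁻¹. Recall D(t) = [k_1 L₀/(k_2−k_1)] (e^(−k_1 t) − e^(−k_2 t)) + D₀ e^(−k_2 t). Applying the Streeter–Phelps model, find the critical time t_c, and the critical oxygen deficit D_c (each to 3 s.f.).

t_c ≈ 1.17 d; D_c ≈ 2.28 mg/L

With k_2/k_1 = 7.391 and 1 − D₀(k_2−k_1)/(k_1 L₀) = 0.8911,
t_c = ln(7.391 × 0.8911) / (1.87 − 0.253) = ln(6.587) / 1.617 = 1.885/1.617 = 1.166 d.
L(t_c) = L₀ e^(−k_1 t_c) = 22.6 × 0.7446 = 16.83 mg/L, and at the critical point k_2 D_c = k_1 L, so D_c = (0.253/1.87) × 16.83 = 2.277 mg/L.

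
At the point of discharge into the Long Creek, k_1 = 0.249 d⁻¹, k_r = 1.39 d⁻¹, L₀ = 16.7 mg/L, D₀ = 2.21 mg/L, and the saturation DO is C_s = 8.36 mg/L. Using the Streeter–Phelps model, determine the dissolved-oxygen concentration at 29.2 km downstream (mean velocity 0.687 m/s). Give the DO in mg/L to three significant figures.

DO ≈ 5.86 mg/L

Travel time t = x/v = 29.2 km / (0.687 m/s) = 29200 m / 0.687 m/s = 42500 s = 0.4919 d.
k_1 L₀/(k_r−k_1) = 0.249×16.7/(1.39−0.249) = 4.158/1.141 = 3.644 mg/L.
e^(−k_1 t) = e^(−0.249×0.4919) = 0.8847; e^(−k_r t) = e^(−1.39×0.4919) = 0.5047.
D = 3.644 × (0.8847 − 0.5047) + 2.21 × 0.5047 = 1.385 + 1.115 = 2.500 mg/L.
DO = C_s − D = 8.36 − 2.500 = 5.860 mg/L.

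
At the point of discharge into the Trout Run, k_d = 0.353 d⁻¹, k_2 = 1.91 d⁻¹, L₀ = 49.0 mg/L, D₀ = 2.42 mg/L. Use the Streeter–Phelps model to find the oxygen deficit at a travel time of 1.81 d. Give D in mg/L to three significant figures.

k_d L₀/(k_2−k_d) = 0.353×49.0/(1.91−0.353) = 17.30/1.557 = 11.11 mg/L.
e^(−k_d t) = e^(−0.353×1.810) = 0.5279; e^(−k_2 t) = e^(−1.91×1.810) = 0.03152.
D = 11.11 × (0.5279 − 0.03152) + 2.42 × 0.03152 = 5.514 + 0.07628 = 5.590 mg/L.

D ≈ 5.59 mg/L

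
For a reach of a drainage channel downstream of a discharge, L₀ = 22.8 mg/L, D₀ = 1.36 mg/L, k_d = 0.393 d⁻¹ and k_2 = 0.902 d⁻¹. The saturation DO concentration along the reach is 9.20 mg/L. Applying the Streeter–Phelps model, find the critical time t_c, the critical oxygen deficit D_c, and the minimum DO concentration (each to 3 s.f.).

t_c = [1/(k_2−k_d)] ln[(k_2/k_d)(1 − D₀(k_2−k_d)/(k_d L₀))]
= [1/(0.902−0.393)] ln[(0.902/0.393)(1 − 1.36×0.5090/(0.393×22.8))]
= (1/0.5090) ln[2.295 × 0.9227] = 1.965 × ln(2.118) = 1.965 × 0.7504 = 1.474 d.
L(t_c) = L₀ e^(−k_d t_c) = 22.8 × 0.5602 = 12.77 mg/L, and at the critical point k_2 D_c = k_d L, so D_c = (0.393/0.902) × 12.77 = 5.565 mg/L.
Minimum DO = C_s − D_c = 9.20 − 5.565 = 3.635 mg/L.

t_c ≈ 1.47 d; D_c ≈ 5.57 mg/L; min DO ≈ 3.63 mg/L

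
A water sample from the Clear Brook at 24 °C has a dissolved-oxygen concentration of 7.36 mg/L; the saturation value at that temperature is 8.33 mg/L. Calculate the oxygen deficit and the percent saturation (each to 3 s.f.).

D ≈ 0.970 mg/L; 88.4 % saturation

D = C_s − C = 8.33 − 7.36 = 0.970 mg/L.
% saturation = 7.36/8.33 × 100 = 88.4 %.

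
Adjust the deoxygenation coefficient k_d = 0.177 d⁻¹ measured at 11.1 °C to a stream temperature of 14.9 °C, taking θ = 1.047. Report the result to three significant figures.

k_d ≈ 0.211 d⁻¹

k_d(T₂) = k_d(T₁) · θ^(T₂−T₁) = 0.177 × 1.047^(14.9−11.1)
= 0.177 × 1.047^3.80 = 0.177 × 1.191 = 0.2108 d⁻¹.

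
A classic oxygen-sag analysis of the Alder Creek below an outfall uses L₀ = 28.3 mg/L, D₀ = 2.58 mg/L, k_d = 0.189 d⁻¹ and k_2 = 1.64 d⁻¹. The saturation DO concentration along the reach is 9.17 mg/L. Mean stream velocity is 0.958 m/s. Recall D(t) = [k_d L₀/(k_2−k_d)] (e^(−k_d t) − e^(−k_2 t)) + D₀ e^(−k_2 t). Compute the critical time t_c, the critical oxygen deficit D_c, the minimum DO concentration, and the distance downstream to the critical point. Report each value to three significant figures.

t_c ≈ 0.660 d; D_c ≈ 2.88 mg/L; min DO ≈ 6.29 mg/L; x_c ≈ 54.6 km

At the critical point dD/dt = 0, so k_d L₀ e^(−k_d t) = k_2 D. Substituting D(t) from the Streeter–Phelps equation and solving for t gives
t_c = ln[(k_2/k_d)(1 − D₀(k_2−k_d)/(k_d L₀))] / (k_2−k_d).
Here k_2−k_d = 1.451 d⁻¹ and 1 − D₀(k_2−k_d)/(k_d L₀) = 1 − 2.58×1.451/(0.189×28.3) = 0.3001, so
t_c = ln(8.677 × 0.3001) / 1.451 = 0.9570 / 1.451 = 0.6596 d.
D_c = (k_d/k_2) L₀ e^(−k_d t_c) = (0.189/1.64) × 28.3 × e^(−0.189×0.6596) = 0.1152 × 28.3 × 0.8828 = 2.879 mg/L.
Minimum DO = C_s − D_c = 9.17 − 2.879 = 6.291 mg/L.
x_c = v t_c = 0.958 m/s × 0.6596 d × 86400 s/d = 54590 m ≈ 54.6 km.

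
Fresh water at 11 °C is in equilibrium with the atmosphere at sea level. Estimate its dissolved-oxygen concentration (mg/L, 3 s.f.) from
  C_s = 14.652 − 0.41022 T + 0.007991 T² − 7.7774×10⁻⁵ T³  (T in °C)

C_s ≈ 11.0 mg/L

C_s = 14.652 − 0.41022×11 + 0.007991×11² − 7.7774×10⁻⁵×11³ = 11.00 mg/L.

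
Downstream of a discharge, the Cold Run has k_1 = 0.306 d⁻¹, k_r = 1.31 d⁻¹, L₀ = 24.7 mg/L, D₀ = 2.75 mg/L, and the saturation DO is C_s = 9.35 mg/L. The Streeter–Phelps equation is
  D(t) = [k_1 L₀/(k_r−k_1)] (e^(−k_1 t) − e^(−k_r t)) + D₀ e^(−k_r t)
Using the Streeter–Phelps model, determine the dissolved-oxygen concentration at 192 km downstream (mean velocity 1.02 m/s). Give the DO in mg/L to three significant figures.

DO ≈ 5.76 mg/L

Travel time t = x/v = 192 km / (1.02 m/s) = 192000 m / 1.02 m/s = 188200 s = 2.179 d.
k_1 L₀/(k_r−k_1) = 0.306×24.7/(1.31−0.306) = 7.558/1.004 = 7.528 mg/L.
e^(−k_1 t) = e^(−0.306×2.179) = 0.5134; e^(−k_r t) = e^(−1.31×2.179) = 0.05761.
D = 7.528 × (0.5134 − 0.05761) + 2.75 × 0.05761 = 3.431 + 0.1584 = 3.590 mg/L.
DO = C_s − D = 9.35 − 3.590 = 5.760 mg/L.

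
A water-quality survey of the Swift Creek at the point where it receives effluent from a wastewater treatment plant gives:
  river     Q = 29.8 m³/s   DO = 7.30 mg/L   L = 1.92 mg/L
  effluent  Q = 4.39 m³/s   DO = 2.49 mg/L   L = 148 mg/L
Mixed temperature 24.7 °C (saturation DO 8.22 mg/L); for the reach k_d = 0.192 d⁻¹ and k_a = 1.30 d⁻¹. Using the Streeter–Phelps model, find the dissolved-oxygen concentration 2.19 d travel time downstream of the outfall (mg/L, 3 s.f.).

DO ≈ 5.99 mg/L

Mixed DO = (29.8×7.30 + 4.39×2.49)/(29.8+4.39) = 228.5/34.19 = 6.682 mg/L.
Mixed L₀ = (29.8×1.92 + 4.39×148)/(34.19) = 706.9/34.19 = 20.68 mg/L.
Initial deficit D₀ = C_s − DO₀ = 8.22 − 6.682 = 1.538 mg/L.
D(2.19) = [0.192×20.68/(1.30−0.192)](e^(−0.192×2.19) − e^(−1.30×2.19)) + 1.538 e^(−1.30×2.19)
= 3.583 × (0.6567 − 0.05802) + 1.538 × 0.05802 = 2.234 mg/L.
DO = 8.22 − 2.234 = 5.986 mg/L.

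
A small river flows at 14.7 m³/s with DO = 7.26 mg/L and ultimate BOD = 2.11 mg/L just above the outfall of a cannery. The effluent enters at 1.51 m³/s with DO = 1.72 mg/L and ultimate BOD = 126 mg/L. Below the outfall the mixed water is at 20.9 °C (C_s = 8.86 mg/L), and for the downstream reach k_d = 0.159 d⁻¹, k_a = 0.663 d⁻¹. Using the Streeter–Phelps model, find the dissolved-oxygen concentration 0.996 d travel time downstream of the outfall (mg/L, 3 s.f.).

DO ≈ 6.32 mg/L

Mixed DO = (14.7×7.26 + 1.51×1.72)/(14.7+1.51) = 109.3/16.21 = 6.744 mg/L.
Mixed L₀ = (14.7×2.11 + 1.51×126)/(16.21) = 221.3/16.21 = 13.65 mg/L.
Initial deficit D₀ = C_s − DO₀ = 8.86 − 6.744 = 2.116 mg/L.
D(0.996) = [0.159×13.65/(0.663−0.159)](e^(−0.159×0.996) − e^(−0.663×0.996)) + 2.116 e^(−0.663×0.996)
= 4.306 × (0.8535 − 0.5167) + 2.116 × 0.5167 = 2.544 mg/L.
DO = 8.86 − 2.544 = 6.316 mg/L.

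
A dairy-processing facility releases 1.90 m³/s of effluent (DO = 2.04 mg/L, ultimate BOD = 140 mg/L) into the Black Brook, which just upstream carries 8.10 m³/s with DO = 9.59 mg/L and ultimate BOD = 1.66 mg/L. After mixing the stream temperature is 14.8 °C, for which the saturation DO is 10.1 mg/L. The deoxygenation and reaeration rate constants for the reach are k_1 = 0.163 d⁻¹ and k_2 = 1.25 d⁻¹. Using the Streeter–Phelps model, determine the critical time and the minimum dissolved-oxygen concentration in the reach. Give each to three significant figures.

Mixed DO = (8.10×9.59 + 1.90×2.04)/(8.10+1.90) = 81.56/10.00 = 8.155 mg/L.
Mixed L₀ = (8.10×1.66 + 1.90×140)/(10.00) = 279.4/10.00 = 27.94 mg/L.
Initial deficit D₀ = C_s − DO₀ = 10.1 − 8.155 = 1.944 mg/L.
t_c = (1/1.087) ln[(1.25/0.163)(1 − 1.944×1.087/(0.163×27.94))] = 0.9200 × ln(4.110) = 1.300 d.
D_c = (0.163/1.25) × 27.94 × e^(−0.163×1.300) = 0.1304 × 27.94 × 0.8090 = 2.948 mg/L.
Minimum DO = 10.1 − 2.948 = 7.152 mg/L.

t_c ≈ 1.30 d; minimum DO ≈ 7.15 mg/L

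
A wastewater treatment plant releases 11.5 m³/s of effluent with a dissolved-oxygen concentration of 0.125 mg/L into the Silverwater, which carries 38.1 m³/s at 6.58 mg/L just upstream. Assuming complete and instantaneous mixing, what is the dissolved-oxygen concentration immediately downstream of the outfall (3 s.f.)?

5.08 mg/L

Flow-weighted mixing: C = (Q_r C_r + Q_w C_w)/(Q_r + Q_w)
= (38.1×6.58 + 11.5×0.125)/(38.1 + 11.5) = 252.1/49.60 = 5.083 mg/L.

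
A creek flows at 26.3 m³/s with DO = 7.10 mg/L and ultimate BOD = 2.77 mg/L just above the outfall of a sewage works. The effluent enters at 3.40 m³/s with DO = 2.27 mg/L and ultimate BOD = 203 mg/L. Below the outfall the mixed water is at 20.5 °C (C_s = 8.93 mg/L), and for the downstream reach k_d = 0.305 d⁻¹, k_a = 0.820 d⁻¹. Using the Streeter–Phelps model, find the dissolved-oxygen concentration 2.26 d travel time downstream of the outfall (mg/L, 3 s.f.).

DO ≈ 3.30 mg/L

Mixed DO = (26.3×7.10 + 3.40×2.27)/(26.3+3.40) = 194.4/29.70 = 6.547 mg/L.
Mixed L₀ = (26.3×2.77 + 3.40×203)/(29.70) = 763.1/29.70 = 25.69 mg/L.
Initial deficit D₀ = C_s − DO₀ = 8.93 − 6.547 = 2.383 mg/L.
D(2.26) = [0.305×25.69/(0.820−0.305)](e^(−0.305×2.26) − e^(−0.820×2.26)) + 2.383 e^(−0.820×2.26)
= 15.22 × (0.5019 − 0.1567) + 2.383 × 0.1567 = 5.626 mg/L.
DO = 8.93 − 5.626 = 3.304 mg/L.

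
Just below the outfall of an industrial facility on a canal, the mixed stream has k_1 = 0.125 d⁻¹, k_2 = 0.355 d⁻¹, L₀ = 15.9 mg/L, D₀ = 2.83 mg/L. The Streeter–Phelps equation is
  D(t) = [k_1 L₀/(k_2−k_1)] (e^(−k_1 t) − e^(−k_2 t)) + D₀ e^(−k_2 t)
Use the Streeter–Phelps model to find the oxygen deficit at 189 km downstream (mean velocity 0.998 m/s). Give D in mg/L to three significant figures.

D ≈ 3.90 mg/L

Travel time t = x/v = 189 km / (0.998 m/s) = 189000 m / 0.998 m/s = 189400 s = 2.192 d.
k_1 L₀/(k_2−k_1) = 0.125×15.9/(0.355−0.125) = 1.988/0.2300 = 8.641 mg/L.
e^(−k_1 t) = e^(−0.125×2.192) = 0.7603; e^(−k_2 t) = e^(−0.355×2.192) = 0.4593.
D = 8.641 × (0.7603 − 0.4593) + 2.83 × 0.4593 = 2.602 + 1.300 = 3.901 mg/L.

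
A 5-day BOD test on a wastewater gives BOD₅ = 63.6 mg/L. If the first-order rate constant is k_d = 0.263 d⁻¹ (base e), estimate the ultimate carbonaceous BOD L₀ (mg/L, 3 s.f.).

L₀ ≈ 86.9 mg/L

BOD₅ = L₀(1 − e^(−5k_d)) ⇒ L₀ = BOD₅ / (1 − e^(−5×0.263))
= 63.6 / (1 − 0.2685) = 63.6 / 0.7315 = 86.94 mg/L.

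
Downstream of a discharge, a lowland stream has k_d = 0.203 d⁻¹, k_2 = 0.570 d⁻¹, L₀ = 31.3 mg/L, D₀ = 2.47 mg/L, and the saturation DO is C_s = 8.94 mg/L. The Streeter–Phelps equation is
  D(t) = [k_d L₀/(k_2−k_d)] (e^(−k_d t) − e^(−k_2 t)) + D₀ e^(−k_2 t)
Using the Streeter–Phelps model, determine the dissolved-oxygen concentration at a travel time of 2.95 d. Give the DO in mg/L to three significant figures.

DO ≈ 2.19 mg/L

k_d L₀/(k_2−k_d) = 0.203×31.3/(0.570−0.203) = 6.354/0.3670 = 17.31 mg/L.
e^(−k_d t) = e^(−0.203×2.950) = 0.5494; e^(−k_2 t) = e^(−0.570×2.950) = 0.1861.
D = 17.31 × (0.5494 − 0.1861) + 2.47 × 0.1861 = 6.291 + 0.4597 = 6.750 mg/L.
DO = C_s − D = 8.94 − 6.750 = 2.190 mg/L.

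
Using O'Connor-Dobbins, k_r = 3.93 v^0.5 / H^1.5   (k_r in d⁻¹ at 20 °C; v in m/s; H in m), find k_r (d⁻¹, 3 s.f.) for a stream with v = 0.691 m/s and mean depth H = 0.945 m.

k_r = 3.93 × 0.691^0.5 / 0.945^1.5 = 3.93 × 0.8313 / 0.9186 = 3.556 d⁻¹.

k_r ≈ 3.56 d⁻¹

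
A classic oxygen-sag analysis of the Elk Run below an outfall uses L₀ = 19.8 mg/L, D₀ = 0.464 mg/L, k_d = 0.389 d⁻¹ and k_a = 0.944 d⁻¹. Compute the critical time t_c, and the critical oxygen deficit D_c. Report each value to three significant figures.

t_c ≈ 1.54 d; D_c ≈ 4.49 mg/L

With k_a/k_d = 2.427 and 1 − D₀(k_a−k_d)/(k_d L₀) = 0.9666,
t_c = ln(2.427 × 0.9666) / (0.944 − 0.389) = ln(2.346) / 0.5550 = 0.8525/0.5550 = 1.536 d.
D_c = (k_d/k_a) L₀ e^(−k_d t_c) = (0.389/0.944) × 19.8 × e^(−0.389×1.536) = 0.4121 × 19.8 × 0.5502 = 4.489 mg/L.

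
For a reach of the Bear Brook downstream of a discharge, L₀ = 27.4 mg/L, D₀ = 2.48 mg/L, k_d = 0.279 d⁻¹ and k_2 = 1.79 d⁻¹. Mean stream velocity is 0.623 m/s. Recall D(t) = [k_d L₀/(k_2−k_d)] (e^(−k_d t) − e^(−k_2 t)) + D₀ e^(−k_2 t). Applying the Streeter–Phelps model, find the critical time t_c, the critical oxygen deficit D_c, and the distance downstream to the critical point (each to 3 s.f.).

t_c ≈ 0.784 d; D_c ≈ 3.43 mg/L; x_c ≈ 42.2 km

At the critical point dD/dt = 0, so k_d L₀ e^(−k_d t) = k_2 D. Substituting D(t) from the Streeter–Phelps equation and solving for t gives
t_c = ln[(k_2/k_d)(1 − D₀(k_2−k_d)/(k_d L₀))] / (k_2−k_d).
Here k_2−k_d = 1.511 d⁻¹ and 1 − D₀(k_2−k_d)/(k_d L₀) = 1 − 2.48×1.511/(0.279×27.4) = 0.5098, so
t_c = ln(6.416 × 0.5098) / 1.511 = 1.185 / 1.511 = 0.7843 d.
D_c = (k_d/k_2) L₀ e^(−k_d t_c) = (0.279/1.79) × 27.4 × e^(−0.279×0.7843) = 0.1559 × 27.4 × 0.8035 = 3.431 mg/L.
x_c = v t_c = 0.623 m/s × 0.7843 d × 86400 s/d = 42220 m ≈ 42.2 km.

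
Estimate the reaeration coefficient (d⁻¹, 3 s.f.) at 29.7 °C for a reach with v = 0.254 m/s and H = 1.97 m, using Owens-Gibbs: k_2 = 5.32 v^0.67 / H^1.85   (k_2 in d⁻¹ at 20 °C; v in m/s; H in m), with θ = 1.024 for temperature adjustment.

k_2(20) = 5.32 × 0.254^0.67 / 1.97^1.85 = 5.32 × 0.3992 / 3.506 = 0.6059 d⁻¹.
k_2(29.7) = 0.6059 × 1.024^(29.7−20) = 0.6059 × 1.259 = 0.7626 d⁻¹.

k_2 ≈ 0.763 d⁻¹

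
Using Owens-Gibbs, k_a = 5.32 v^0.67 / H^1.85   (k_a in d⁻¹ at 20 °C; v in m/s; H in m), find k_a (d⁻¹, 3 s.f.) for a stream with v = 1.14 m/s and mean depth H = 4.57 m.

k_a = 5.32 × 1.14^0.67 / 4.57^1.85 = 5.32 × 1.092 / 16.63 = 0.3493 d⁻¹.

k_a ≈ 0.349 d⁻¹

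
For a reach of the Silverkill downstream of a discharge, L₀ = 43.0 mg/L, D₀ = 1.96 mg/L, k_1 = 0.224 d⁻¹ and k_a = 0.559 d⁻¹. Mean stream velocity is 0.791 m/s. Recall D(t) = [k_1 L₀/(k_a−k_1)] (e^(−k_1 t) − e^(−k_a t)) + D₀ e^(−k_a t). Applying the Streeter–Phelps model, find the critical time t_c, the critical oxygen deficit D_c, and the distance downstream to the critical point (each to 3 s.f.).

At the critical point dD/dt = 0, so k_1 L₀ e^(−k_1 t) = k_a D. Substituting D(t) from the Streeter–Phelps equation and solving for t gives
t_c = ln[(k_a/k_1)(1 − D₀(k_a−k_1)/(k_1 L₀))] / (k_a−k_1).
Here k_a−k_1 = 0.3350 d⁻¹ and 1 − D₀(k_a−k_1)/(k_1 L₀) = 1 − 1.96×0.3350/(0.224×43.0) = 0.9318, so
t_c = ln(2.496 × 0.9318) / 0.3350 = 0.8439 / 0.3350 = 2.519 d.
L(t_c) = L₀ e^(−k_1 t_c) = 43.0 × 0.5688 = 24.46 mg/L, and at the critical point k_a D_c = k_1 L, so D_c = (0.224/0.559) × 24.46 = 9.800 mg/L.
x_c = v t_c = 0.791 m/s × 2.519 d × 86400 s/d = 172200 m ≈ 172 km.

t_c ≈ 2.52 d; D_c ≈ 9.80 mg/L; x_c ≈ 172 km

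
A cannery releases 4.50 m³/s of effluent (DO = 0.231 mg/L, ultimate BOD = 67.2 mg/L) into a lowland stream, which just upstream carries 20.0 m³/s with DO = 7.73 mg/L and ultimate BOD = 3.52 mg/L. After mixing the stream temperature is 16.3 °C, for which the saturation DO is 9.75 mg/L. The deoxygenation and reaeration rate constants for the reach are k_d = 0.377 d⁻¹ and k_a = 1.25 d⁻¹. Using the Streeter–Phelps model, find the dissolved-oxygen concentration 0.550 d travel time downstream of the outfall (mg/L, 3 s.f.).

DO ≈ 6.01 mg/L

Mixed DO = (20.0×7.73 + 4.50×0.231)/(20.0+4.50) = 155.6/24.50 = 6.353 mg/L.
Mixed L₀ = (20.0×3.52 + 4.50×67.2)/(24.50) = 372.8/24.50 = 15.22 mg/L.
Initial deficit D₀ = C_s − DO₀ = 9.75 − 6.353 = 3.397 mg/L.
D(0.550) = [0.377×15.22/(1.25−0.377)](e^(−0.377×0.550) − e^(−1.25×0.550)) + 3.397 e^(−1.25×0.550)
= 6.571 × (0.8127 − 0.5028) + 3.397 × 0.5028 = 3.745 mg/L.
DO = 9.75 − 3.745 = 6.005 mg/L.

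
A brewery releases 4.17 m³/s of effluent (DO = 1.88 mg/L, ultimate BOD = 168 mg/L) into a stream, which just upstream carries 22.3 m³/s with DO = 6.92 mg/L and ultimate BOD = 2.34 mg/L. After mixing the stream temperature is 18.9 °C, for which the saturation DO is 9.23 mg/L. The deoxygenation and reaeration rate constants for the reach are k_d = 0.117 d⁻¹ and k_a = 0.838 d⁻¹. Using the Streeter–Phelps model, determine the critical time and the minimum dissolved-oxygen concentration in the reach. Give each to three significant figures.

t_c ≈ 1.18 d; minimum DO ≈ 5.77 mg/L

Mixed DO = (22.3×6.92 + 4.17×1.88)/(22.3+4.17) = 162.2/26.47 = 6.126 mg/L.
Mixed L₀ = (22.3×2.34 + 4.17×168)/(26.47) = 752.7/26.47 = 28.44 mg/L.
Initial deficit D₀ = C_s − DO₀ = 9.23 − 6.126 = 3.104 mg/L.
t_c = (1/0.7210) ln[(0.838/0.117)(1 − 3.104×0.7210/(0.117×28.44))] = 1.387 × ln(2.345) = 1.182 d.
D_c = (0.117/0.838) × 28.44 × e^(−0.117×1.182) = 0.1396 × 28.44 × 0.8708 = 3.458 mg/L.
Minimum DO = 9.23 − 3.458 = 5.772 mg/L.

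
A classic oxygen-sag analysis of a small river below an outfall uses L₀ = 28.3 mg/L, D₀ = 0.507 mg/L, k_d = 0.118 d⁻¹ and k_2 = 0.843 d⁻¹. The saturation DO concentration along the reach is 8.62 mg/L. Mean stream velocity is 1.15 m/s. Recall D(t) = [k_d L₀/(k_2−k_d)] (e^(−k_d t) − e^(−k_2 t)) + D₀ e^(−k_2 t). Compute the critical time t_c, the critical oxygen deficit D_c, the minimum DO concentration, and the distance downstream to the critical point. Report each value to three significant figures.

t_c = [1/(k_2−k_d)] ln[(k_2/k_d)(1 − D₀(k_2−k_d)/(k_d L₀))]
= [1/(0.843−0.118)] ln[(0.843/0.118)(1 − 0.507×0.7250/(0.118×28.3))]
= (1/0.7250) ln[7.144 × 0.8899] = 1.379 × ln(6.358) = 1.379 × 1.850 = 2.551 d.
L(t_c) = L₀ e^(−k_d t_c) = 28.3 × 0.7400 = 20.94 mg/L, and at the critical point k_2 D_c = k_d L, so D_c = (0.118/0.843) × 20.94 = 2.932 mg/L.
Minimum DO = C_s − D_c = 8.62 − 2.932 = 5.688 mg/L.
x_c = v t_c = 1.15 m/s × 2.551 d × 86400 s/d = 253500 m ≈ 253 km.

t_c ≈ 2.55 d; D_c ≈ 2.93 mg/L; min DO ≈ 5.69 mg/L; x_c ≈ 253 km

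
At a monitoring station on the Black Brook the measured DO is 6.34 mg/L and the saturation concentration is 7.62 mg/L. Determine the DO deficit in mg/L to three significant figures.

D = C_s − C = 7.62 − 6.34 = 1.28 mg/L.

D ≈ 1.28 mg/L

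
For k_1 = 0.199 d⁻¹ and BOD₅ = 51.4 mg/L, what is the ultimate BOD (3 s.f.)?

L₀ ≈ 81.6 mg/L

BOD₅ = L₀(1 − e^(−5k_1)) ⇒ L₀ = BOD₅ / (1 − e^(−5×0.199))
= 51.4 / (1 − 0.3697) = 51.4 / 0.6303 = 81.55 mg/L.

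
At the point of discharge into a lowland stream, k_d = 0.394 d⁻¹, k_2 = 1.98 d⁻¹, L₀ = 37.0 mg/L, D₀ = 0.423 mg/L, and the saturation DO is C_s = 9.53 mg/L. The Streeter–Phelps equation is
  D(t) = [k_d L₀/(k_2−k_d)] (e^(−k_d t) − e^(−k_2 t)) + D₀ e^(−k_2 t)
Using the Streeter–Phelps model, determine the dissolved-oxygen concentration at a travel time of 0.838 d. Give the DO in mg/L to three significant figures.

DO ≈ 4.59 mg/L

k_d L₀/(k_2−k_d) = 0.394×37.0/(1.98−0.394) = 14.58/1.586 = 9.192 mg/L.
e^(−k_d t) = e^(−0.394×0.8380) = 0.7188; e^(−k_2 t) = e^(−1.98×0.8380) = 0.1903.
D = 9.192 × (0.7188 − 0.1903) + 0.423 × 0.1903 = 4.858 + 0.08049 = 4.938 mg/L.
DO = C_s − D = 9.53 − 4.938 = 4.592 mg/L.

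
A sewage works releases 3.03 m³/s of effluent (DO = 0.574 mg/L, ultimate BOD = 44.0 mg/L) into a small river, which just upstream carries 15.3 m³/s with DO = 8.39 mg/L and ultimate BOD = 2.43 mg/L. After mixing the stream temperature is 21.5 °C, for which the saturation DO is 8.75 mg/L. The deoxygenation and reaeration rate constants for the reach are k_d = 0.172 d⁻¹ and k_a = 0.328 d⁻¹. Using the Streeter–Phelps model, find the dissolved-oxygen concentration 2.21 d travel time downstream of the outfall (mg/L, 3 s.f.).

Mixed DO = (15.3×8.39 + 3.03×0.574)/(15.3+3.03) = 130.1/18.33 = 7.098 mg/L.
Mixed L₀ = (15.3×2.43 + 3.03×44.0)/(18.33) = 170.5/18.33 = 9.302 mg/L.
Initial deficit D₀ = C_s − DO₀ = 8.75 − 7.098 = 1.652 mg/L.
D(2.21) = [0.172×9.302/(0.328−0.172)](e^(−0.172×2.21) − e^(−0.328×2.21)) + 1.652 e^(−0.328×2.21)
= 10.26 × (0.6838 − 0.4844) + 1.652 × 0.4844 = 2.845 mg/L.
DO = 8.75 − 2.845 = 5.905 mg/L.

DO ≈ 5.90 mg/L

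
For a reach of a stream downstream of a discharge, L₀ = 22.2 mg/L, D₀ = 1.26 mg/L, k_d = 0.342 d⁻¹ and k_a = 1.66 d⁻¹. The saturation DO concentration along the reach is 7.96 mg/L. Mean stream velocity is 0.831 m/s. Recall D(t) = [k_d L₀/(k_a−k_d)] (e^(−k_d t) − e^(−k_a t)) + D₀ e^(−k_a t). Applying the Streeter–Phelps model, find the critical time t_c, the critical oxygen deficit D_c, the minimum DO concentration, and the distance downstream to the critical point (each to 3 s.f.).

t_c ≈ 1.01 d; D_c ≈ 3.24 mg/L; min DO ≈ 4.72 mg/L; x_c ≈ 72.6 km

t_c = [1/(k_a−k_d)] ln[(k_a/k_d)(1 − D₀(k_a−k_d)/(k_d L₀))]
= [1/(1.66−0.342)] ln[(1.66/0.342)(1 − 1.26×1.318/(0.342×22.2))]
= (1/1.318) ln[4.854 × 0.7813] = 0.7587 × ln(3.792) = 0.7587 × 1.333 = 1.011 d.
D_c = (k_d/k_a) L₀ e^(−k_d t_c) = (0.342/1.66) × 22.2 × e^(−0.342×1.011) = 0.2060 × 22.2 × 0.7076 = 3.236 mg/L.
Minimum DO = C_s − D_c = 7.96 − 3.236 = 4.724 mg/L.
x_c = v t_c = 0.831 m/s × 1.011 d × 86400 s/d = 72610 m ≈ 72.6 km.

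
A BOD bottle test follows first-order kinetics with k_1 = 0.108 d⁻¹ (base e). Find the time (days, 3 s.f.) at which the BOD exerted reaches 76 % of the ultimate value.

t ≈ 13.2 d

y/L₀ = 1 − e^(−k_1 t) = 0.76 ⇒ e^(−k_1 t) = 0.240
t = −ln(0.240) / 0.108 = 1.427 / 0.108 = 13.21 d.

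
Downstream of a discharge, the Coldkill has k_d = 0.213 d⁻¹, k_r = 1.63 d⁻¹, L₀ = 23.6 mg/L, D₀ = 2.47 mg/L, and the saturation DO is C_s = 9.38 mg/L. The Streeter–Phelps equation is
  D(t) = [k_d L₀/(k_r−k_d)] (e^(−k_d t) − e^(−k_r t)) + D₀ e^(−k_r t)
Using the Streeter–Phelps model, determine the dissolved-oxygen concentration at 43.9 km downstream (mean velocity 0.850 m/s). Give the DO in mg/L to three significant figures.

Travel time t = x/v = 43.9 km / (0.850 m/s) = 43900 m / 0.850 m/s = 51650 s = 0.5978 d.
k_d L₀/(k_r−k_d) = 0.213×23.6/(1.63−0.213) = 5.027/1.417 = 3.547 mg/L.
e^(−k_d t) = e^(−0.213×0.5978) = 0.8804; e^(−k_r t) = e^(−1.63×0.5978) = 0.3774.
D = 3.547 × (0.8804 − 0.3774) + 2.47 × 0.3774 = 1.784 + 0.9323 = 2.717 mg/L.
DO = C_s − D = 9.38 − 2.717 = 6.663 mg/L.

DO ≈ 6.66 mg/L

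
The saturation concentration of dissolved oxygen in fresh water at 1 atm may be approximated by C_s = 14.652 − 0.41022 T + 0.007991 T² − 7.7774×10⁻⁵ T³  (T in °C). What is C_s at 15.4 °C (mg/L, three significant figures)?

C_s = 14.652 − 0.41022×15.4 + 0.007991×15.4² − 7.7774×10⁻⁵×15.4³ = 9.946 mg/L.

C_s ≈ 9.95 mg/L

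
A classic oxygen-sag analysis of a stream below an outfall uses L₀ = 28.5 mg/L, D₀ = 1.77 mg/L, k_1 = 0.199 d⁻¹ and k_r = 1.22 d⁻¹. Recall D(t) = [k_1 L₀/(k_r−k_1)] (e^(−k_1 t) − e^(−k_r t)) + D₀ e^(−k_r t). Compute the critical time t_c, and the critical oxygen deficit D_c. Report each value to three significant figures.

t_c = [1/(k_r−k_1)] ln[(k_r/k_1)(1 − D₀(k_r−k_1)/(k_1 L₀))]
= [1/(1.22−0.199)] ln[(1.22/0.199)(1 − 1.77×1.021/(0.199×28.5))]
= (1/1.021) ln[6.131 × 0.6814] = 0.9794 × ln(4.177) = 0.9794 × 1.430 = 1.400 d.
L(t_c) = L₀ e^(−k_1 t_c) = 28.5 × 0.7568 = 21.57 mg/L, and at the critical point k_r D_c = k_1 L, so D_c = (0.199/1.22) × 21.57 = 3.518 mg/L.

t_c ≈ 1.40 d; D_c ≈ 3.52 mg/L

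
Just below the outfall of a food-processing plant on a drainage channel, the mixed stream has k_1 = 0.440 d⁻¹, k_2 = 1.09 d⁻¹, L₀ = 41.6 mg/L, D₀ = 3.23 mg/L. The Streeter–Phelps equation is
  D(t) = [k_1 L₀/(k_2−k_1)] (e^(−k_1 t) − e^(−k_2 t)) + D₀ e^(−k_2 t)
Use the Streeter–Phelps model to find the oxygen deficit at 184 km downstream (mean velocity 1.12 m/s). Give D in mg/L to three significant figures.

Travel time t = x/v = 184 km / (1.12 m/s) = 184000 m / 1.12 m/s = 164300 s = 1.901 d.
k_1 L₀/(k_2−k_1) = 0.440×41.6/(1.09−0.440) = 18.30/0.6500 = 28.16 mg/L.
e^(−k_1 t) = e^(−0.440×1.901) = 0.4332; e^(−k_2 t) = e^(−1.09×1.901) = 0.1259.
D = 28.16 × (0.4332 − 0.1259) + 3.23 × 0.1259 = 8.654 + 0.4065 = 9.060 mg/L.

D ≈ 9.06 mg/L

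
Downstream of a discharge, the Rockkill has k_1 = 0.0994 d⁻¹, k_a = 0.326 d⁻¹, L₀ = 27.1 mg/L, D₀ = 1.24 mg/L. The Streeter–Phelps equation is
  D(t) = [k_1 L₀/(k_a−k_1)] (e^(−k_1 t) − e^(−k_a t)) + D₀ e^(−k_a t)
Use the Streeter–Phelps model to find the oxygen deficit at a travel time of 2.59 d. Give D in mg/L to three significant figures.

D ≈ 4.61 mg/L

k_1 L₀/(k_a−k_1) = 0.0994×27.1/(0.326−0.0994) = 2.694/0.2266 = 11.89 mg/L.
e^(−k_1 t) = e^(−0.0994×2.590) = 0.7730; e^(−k_a t) = e^(−0.326×2.590) = 0.4298.
D = 11.89 × (0.7730 − 0.4298) + 1.24 × 0.4298 = 4.080 + 0.5330 = 4.613 mg/L.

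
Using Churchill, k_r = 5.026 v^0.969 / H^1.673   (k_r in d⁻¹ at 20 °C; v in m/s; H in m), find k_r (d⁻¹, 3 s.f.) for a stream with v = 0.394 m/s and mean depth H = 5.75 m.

k_r = 5.026 × 0.394^0.969 / 5.75^1.673 = 5.026 × 0.4055 / 18.66 = 0.1092 d⁻¹.

k_r ≈ 0.109 d⁻¹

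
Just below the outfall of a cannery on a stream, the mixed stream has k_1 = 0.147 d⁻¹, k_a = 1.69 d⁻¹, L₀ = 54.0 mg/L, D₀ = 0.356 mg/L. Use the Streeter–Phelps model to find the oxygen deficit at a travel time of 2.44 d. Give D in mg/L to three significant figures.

D ≈ 3.52 mg/L

k_1 L₀/(k_a−k_1) = 0.147×54.0/(1.69−0.147) = 7.938/1.543 = 5.145 mg/L.
e^(−k_1 t) = e^(−0.147×2.440) = 0.6986; e^(−k_a t) = e^(−1.69×2.440) = 0.01619.
D = 5.145 × (0.6986 − 0.01619) + 0.356 × 0.01619 = 3.511 + 0.005762 = 3.516 mg/L.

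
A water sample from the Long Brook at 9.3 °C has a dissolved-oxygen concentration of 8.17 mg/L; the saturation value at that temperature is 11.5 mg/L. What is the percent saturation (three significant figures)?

% saturation = C/C_s × 100 = 8.17/11.5 × 100 = 71.0 %.

71.0 % saturation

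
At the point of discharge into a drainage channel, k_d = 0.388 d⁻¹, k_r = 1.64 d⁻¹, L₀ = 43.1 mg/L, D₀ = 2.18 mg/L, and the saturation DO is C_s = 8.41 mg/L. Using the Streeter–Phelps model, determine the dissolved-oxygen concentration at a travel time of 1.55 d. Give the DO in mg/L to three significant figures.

k_d L₀/(k_r−k_d) = 0.388×43.1/(1.64−0.388) = 16.72/1.252 = 13.36 mg/L.
e^(−k_d t) = e^(−0.388×1.550) = 0.5480; e^(−k_r t) = e^(−1.64×1.550) = 0.07871.
D = 13.36 × (0.5480 − 0.07871) + 2.18 × 0.07871 = 6.269 + 0.1716 = 6.440 mg/L.
DO = C_s − D = 8.41 − 6.440 = 1.970 mg/L.

DO ≈ 1.97 mg/L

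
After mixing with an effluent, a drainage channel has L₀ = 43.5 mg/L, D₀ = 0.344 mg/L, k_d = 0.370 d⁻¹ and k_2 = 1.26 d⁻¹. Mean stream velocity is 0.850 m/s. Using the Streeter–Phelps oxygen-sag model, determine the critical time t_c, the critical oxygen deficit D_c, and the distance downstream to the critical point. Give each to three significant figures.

t_c = [1/(k_2−k_d)] ln[(k_2/k_d)(1 − D₀(k_2−k_d)/(k_d L₀))]
= [1/(1.26−0.370)] ln[(1.26/0.370)(1 − 0.344×0.8900/(0.370×43.5))]
= (1/0.8900) ln[3.405 × 0.9810] = 1.124 × ln(3.341) = 1.124 × 1.206 = 1.355 d.
L(t_c) = L₀ e^(−k_d t_c) = 43.5 × 0.6057 = 26.35 mg/L, and at the critical point k_2 D_c = k_d L, so D_c = (0.370/1.26) × 26.35 = 7.737 mg/L.
x_c = v t_c = 0.850 m/s × 1.355 d × 86400 s/d = 99530 m ≈ 99.5 km.

t_c ≈ 1.36 d; D_c ≈ 7.74 mg/L; x_c ≈ 99.5 km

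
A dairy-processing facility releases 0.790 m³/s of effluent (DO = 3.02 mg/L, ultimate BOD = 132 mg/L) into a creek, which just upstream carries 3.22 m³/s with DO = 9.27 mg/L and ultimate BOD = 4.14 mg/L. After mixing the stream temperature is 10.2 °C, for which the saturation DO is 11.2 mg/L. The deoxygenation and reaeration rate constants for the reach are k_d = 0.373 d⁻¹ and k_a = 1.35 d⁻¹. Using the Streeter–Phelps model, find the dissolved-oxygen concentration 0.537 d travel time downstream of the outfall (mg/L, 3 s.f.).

Mixed DO = (3.22×9.27 + 0.790×3.02)/(3.22+0.790) = 32.24/4.010 = 8.039 mg/L.
Mixed L₀ = (3.22×4.14 + 0.790×132)/(4.010) = 117.6/4.010 = 29.33 mg/L.
Initial deficit D₀ = C_s − DO₀ = 11.2 − 8.039 = 3.161 mg/L.
D(0.537) = [0.373×29.33/(1.35−0.373)](e^(−0.373×0.537) − e^(−1.35×0.537)) + 3.161 e^(−1.35×0.537)
= 11.20 × (0.8185 − 0.4843) + 3.161 × 0.4843 = 5.273 mg/L.
DO = 11.2 − 5.273 = 5.927 mg/L.

DO ≈ 5.93 mg/L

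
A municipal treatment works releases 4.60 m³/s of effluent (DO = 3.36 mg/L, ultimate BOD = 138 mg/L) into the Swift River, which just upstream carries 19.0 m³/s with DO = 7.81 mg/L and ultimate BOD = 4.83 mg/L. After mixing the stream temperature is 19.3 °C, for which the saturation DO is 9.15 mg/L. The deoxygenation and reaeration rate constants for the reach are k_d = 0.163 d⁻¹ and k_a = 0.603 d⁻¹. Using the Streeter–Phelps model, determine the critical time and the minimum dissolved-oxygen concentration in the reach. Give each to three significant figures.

t_c ≈ 2.48 d; minimum DO ≈ 3.60 mg/L

Mixed DO = (19.0×7.81 + 4.60×3.36)/(19.0+4.60) = 163.8/23.60 = 6.943 mg/L.
Mixed L₀ = (19.0×4.83 + 4.60×138)/(23.60) = 726.6/23.60 = 30.79 mg/L.
Initial deficit D₀ = C_s − DO₀ = 9.15 − 6.943 = 2.207 mg/L.
t_c = (1/0.4400) ln[(0.603/0.163)(1 − 2.207×0.4400/(0.163×30.79))] = 2.273 × ln(2.983) = 2.484 d.
D_c = (0.163/0.603) × 30.79 × e^(−0.163×2.484) = 0.2703 × 30.79 × 0.6670 = 5.551 mg/L.
Minimum DO = 9.15 − 5.551 = 3.599 mg/L.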